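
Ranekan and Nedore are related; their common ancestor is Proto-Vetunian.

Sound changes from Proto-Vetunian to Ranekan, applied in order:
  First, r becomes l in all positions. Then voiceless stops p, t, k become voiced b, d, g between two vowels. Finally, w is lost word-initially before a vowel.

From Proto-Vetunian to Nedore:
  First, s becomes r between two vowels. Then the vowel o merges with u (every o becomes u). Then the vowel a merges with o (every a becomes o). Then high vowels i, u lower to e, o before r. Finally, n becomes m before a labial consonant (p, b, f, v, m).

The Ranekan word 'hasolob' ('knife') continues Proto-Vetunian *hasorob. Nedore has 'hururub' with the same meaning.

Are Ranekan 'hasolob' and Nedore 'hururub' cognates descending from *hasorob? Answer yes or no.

no

Derive the expected Nedore reflex of *hasorob:
Nedore: start from *hasorob.
  rule 1 (rhotacism): hasorob → harorob
  rule 2 (vowel merger): harorob → harurub
  rule 3 (vowel merger): harurub → horurub
  rule 4 (pre-rhotic lowering): horurub → hororub
  rule 5: no change — hororub
  ⇒ Nedore hororub
The regular Nedore reflex would be 'hororub', but the attested form is 'hururub'. The correspondence is irregular, so they are not cognates (the Nedore form has a different source).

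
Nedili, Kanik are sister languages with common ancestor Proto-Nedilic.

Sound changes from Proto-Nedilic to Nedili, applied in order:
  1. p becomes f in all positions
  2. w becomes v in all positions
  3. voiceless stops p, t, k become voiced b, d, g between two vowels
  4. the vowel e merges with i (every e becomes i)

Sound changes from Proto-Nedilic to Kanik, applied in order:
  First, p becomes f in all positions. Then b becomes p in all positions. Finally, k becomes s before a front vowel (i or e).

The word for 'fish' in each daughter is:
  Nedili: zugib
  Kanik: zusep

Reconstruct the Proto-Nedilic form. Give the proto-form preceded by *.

*zukeb

Position 4: Nedili has i, Kanik has e. Kanik preserves e here (none of its changes turn any other segment into e), so the proto-segment is *e.
Position 5: Nedili has b, Kanik has p. Nedili preserves b here (none of its changes turn any other segment into b), so the proto-segment is *b.
Position 3: Nedili has g, Kanik has s. Taking the neighbouring segments as reconstructed: Nedili g could go back to *k or *g; Kanik s could go back to *k or *s — the one source consistent with every daughter is *k.
The remaining positions agree across the daughters. Check the candidate against every language:
Nedili: *zukeb
  zukeb (rule 1 does not apply)
  zukeb (rule 2 does not apply)
  zukeb → zugeb   [intervocalic voicing]
  zugeb → zugib   [vowel merger]
  giving Nedili zugib.
Kanik: start from *zukeb.
  rule 1: no change — zukeb
  rule 2 (unconditioned shift): zukeb → zukep
  rule 3 (palatalisation): zukep → zusep
  ⇒ Kanik zusep
No other proto-form is consistent with every reflex, so the reconstruction is *zukeb.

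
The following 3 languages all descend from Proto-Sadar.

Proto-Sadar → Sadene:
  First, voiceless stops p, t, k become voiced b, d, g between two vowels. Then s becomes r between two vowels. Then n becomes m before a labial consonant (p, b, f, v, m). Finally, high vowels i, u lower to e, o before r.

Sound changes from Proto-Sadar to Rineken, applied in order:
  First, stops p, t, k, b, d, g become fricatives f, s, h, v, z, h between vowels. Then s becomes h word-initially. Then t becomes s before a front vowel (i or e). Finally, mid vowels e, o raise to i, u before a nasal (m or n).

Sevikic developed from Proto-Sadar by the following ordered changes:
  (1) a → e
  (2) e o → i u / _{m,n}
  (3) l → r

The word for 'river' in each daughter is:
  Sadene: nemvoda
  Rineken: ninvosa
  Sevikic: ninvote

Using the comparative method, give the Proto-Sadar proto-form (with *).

*nenvota

Position 3: Sadene has m, Rineken has n, Sevikic has n. Rineken preserves n here (none of its changes turn any other segment into n), so the proto-segment is *n.
Position 2: Sadene has e, Rineken has i, Sevikic has i. Taking the neighbouring segments as reconstructed: Sadene e can only go back to *e; Rineken i could go back to *e or *i; Sevikic i could go back to *a or *e or *i — the one source consistent with every daughter is *e.
Verify the candidate proto-form against each daughter:
Sadene: *nenvota > nenvoda > nemvoda  (by intervocalic voicing, nasal place assimilation)
Rineken: start from *nenvota.
  rule 1 (intervocalic lenition): nenvota → nenvosa
  rule 2: no change — nenvosa
  rule 3: no change — nenvosa
  rule 4 (pre-nasal raising): nenvosa → ninvosa
  ⇒ Rineken ninvosa
Sevikic: start from *nenvota.
  rule 1 (vowel merger): nenvota → nenvote
  rule 2 (pre-nasal raising): nenvote → ninvote
  rule 3: no change — ninvote
  ⇒ Sevikic ninvote
No other proto-form is consistent with every reflex, so the reconstruction is *nenvota.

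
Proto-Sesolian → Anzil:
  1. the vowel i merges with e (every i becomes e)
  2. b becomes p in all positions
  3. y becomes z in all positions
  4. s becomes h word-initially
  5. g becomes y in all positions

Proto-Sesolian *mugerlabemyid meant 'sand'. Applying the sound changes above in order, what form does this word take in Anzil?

muyerlapemzed

Anzil: *mugerlabemyid
  mugerlabemyid → mugerlabemyed   [vowel merger]
  mugerlabemyed → mugerlapemyed   [unconditioned shift]
  mugerlapemyed → mugerlapemzed   [unconditioned shift]
  mugerlapemzed (rule 4 does not apply)
  mugerlapemzed → muyerlapemzed   [unconditioned shift]
  giving Anzil muyerlapemzed.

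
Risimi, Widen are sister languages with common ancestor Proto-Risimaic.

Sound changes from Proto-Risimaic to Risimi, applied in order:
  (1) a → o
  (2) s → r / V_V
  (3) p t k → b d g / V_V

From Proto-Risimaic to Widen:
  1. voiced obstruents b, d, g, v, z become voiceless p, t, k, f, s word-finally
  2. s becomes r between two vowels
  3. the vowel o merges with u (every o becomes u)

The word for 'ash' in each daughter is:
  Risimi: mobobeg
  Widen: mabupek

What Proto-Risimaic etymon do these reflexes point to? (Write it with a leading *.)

*mabopeg

Position 7: Risimi has g, Widen has k. Taking the neighbouring segments as reconstructed: Risimi g can only go back to *g; Widen k could go back to *k or *g — the one source consistent with every daughter is *g.
Position 2: Risimi has o, Widen has a. Widen preserves a here (none of its changes turn any other segment into a), so the proto-segment is *a.
Verify the candidate proto-form against each daughter:
Risimi: start from *mabopeg.
  rule 1 (vowel merger): mabopeg → mobopeg
  rule 2: no change — mobopeg
  rule 3 (intervocalic voicing): mobopeg → mobobeg
  ⇒ Risimi mobobeg
Widen: *mabopeg > mabopek > mabupek  (by final devoicing, vowel merger)
*mabopeg is the unique common source.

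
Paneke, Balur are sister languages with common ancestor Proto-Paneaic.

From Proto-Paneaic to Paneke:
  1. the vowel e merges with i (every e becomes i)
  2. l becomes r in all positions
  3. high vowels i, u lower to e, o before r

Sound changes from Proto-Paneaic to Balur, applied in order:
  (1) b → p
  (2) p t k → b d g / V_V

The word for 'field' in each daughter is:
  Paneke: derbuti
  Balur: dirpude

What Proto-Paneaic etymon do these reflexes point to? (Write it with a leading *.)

Position 6: Paneke has t, Balur has d. Paneke preserves t here (none of its changes turn any other segment into t), so the proto-segment is *t.
Position 7: Paneke has i, Balur has e. Balur preserves e here (none of its changes turn any other segment into e), so the proto-segment is *e.
Position 2: Paneke has e, Balur has i. Balur preserves i here (none of its changes turn any other segment into i), so the proto-segment is *i.
Continuing position by position gives *dirbute; check it forward:
Paneke: start from *dirbute.
  rule 1 (vowel merger): dirbute → dirbuti
  rule 2: no change — dirbuti
  rule 3 (pre-rhotic lowering): dirbuti → derbuti
  ⇒ Paneke derbuti
Balur: start from *dirbute.
  rule 1 (unconditioned shift): dirbute → dirpute
  rule 2 (intervocalic voicing): dirpute → dirpude
  ⇒ Balur dirpude
*dirbute is the unique common source.

*dirbute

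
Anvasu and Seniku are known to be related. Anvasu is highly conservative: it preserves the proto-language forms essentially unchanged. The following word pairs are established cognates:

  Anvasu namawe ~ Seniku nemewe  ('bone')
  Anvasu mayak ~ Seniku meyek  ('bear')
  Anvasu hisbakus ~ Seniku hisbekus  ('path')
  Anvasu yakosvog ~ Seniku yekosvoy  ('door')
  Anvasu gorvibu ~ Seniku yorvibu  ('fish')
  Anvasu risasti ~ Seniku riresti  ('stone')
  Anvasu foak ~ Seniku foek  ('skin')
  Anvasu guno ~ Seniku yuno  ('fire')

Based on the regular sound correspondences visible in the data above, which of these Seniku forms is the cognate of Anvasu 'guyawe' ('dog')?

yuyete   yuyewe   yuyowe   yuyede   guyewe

guno ~ yuno — Anvasu g corresponds to Seniku y word-initially before a back vowel.
namawe ~ nemewe, mayak ~ meyek — Anvasu a corresponds to Seniku e after a consonant, before a consonant other than r, m, n, p, b, f, v.
Applying these to Anvasu 'guyawe':
  guyawe → yuyawe   (g→y word-initially before a back vowel)
  yuyawe → yuyewe   (a→e after a consonant, before a consonant other than r, m, n, p, b, f, v)
So the Seniku cognate is 'yuyewe'.

yuyewe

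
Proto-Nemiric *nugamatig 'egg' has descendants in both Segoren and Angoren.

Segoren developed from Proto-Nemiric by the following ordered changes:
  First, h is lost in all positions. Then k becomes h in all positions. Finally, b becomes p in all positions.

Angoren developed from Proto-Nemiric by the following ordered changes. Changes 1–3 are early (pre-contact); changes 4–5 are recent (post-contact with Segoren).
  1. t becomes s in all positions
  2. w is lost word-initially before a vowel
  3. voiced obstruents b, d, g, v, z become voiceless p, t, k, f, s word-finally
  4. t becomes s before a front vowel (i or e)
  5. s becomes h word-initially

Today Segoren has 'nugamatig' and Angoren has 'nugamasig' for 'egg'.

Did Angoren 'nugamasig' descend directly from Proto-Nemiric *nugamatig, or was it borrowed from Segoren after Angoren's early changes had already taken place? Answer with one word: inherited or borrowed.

borrowed

If inherited, *nugamatig would pass through all of Angoren's changes:
Angoren: *nugamatig
  nugamatig → nugamasig   [unconditioned shift]
  nugamasig (rule 2 does not apply)
  nugamasig → nugamasik   [final devoicing]
  nugamasik (rule 4 does not apply)
  nugamasik (rule 5 does not apply)
  giving Angoren nugamasik.
If borrowed from Segoren 'nugamatig' after the early changes, it would undergo only the recent ones:
  rule 4 (palatalisation): nugamatig → nugamasig
  rule 5 (debuccalisation): no change (nugamasig)
  ⇒ as a loan: nugamasig
Angoren 'nugamasig' matches the loan outcome 'nugamasig', not the inherited 'nugamasik' — it skipped the early Angoren changes, so it was borrowed from Segoren.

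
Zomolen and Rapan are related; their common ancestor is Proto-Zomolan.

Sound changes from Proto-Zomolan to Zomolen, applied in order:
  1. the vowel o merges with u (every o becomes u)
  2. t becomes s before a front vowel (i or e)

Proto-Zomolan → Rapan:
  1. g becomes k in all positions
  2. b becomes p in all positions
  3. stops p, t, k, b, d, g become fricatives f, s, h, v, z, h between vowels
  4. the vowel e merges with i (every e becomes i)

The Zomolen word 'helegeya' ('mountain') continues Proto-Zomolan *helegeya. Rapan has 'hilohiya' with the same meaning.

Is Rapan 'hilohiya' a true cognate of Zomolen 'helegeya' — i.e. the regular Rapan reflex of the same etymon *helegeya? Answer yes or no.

no

Derive the expected Rapan reflex of *helegeya:
Rapan: *helegeya > helekeya > heleheya > hilihiya  (by unconditioned shift, intervocalic lenition, vowel merger)
The regular Rapan reflex would be 'hilihiya', but the attested form is 'hilohiya'. The correspondence is irregular, so they are not cognates (the Rapan form has a different source).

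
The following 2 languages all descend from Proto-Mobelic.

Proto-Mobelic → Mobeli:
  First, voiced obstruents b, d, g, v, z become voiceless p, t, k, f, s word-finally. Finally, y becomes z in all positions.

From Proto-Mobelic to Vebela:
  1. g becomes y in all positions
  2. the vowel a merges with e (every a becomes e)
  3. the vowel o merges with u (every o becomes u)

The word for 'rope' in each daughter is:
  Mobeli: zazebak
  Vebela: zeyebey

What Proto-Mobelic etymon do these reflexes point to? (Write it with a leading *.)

Position 3: Mobeli has z, Vebela has y. Taking the neighbouring segments as reconstructed: Mobeli z could go back to *z or *y; Vebela y could go back to *g or *y — the one source consistent with every daughter is *y.
Position 6: Mobeli has a, Vebela has e. Mobeli preserves a here (none of its changes turn any other segment into a), so the proto-segment is *a.
Verify the candidate proto-form against each daughter:
Mobeli: start from *zayebag.
  rule 1 (final devoicing): zayebag → zayebak
  rule 2 (unconditioned shift): zayebak → zazebak
  ⇒ Mobeli zazebak
Vebela: *zayebag
  zayebag → zayebay   [unconditioned shift]
  zayebay → zeyebey   [vowel merger]
  zeyebey (rule 3 does not apply)
  giving Vebela zeyebey.
*zayebag is the unique common source.

*zayebag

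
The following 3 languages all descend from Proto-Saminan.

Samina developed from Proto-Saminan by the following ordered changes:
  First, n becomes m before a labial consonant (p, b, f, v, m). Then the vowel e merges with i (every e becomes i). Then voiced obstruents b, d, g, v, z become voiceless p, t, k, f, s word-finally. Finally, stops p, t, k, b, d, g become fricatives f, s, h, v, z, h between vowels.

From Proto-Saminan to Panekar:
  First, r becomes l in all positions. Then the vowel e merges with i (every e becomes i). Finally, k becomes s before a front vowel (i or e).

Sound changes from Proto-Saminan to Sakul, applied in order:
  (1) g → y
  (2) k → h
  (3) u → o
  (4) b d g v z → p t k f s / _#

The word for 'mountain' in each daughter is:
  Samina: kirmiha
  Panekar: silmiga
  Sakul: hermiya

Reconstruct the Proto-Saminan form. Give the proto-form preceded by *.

Position 6: Samina has h, Panekar has g, Sakul has y. Panekar preserves g here (none of its changes turn any other segment into g), so the proto-segment is *g.
Position 2: Samina has i, Panekar has i, Sakul has e. Sakul preserves e here (none of its changes turn any other segment into e), so the proto-segment is *e.
Position 1: Samina has k, Panekar has s, Sakul has h. Taking the neighbouring segments as reconstructed: Samina k can only go back to *k; Panekar s could go back to *k or *s; Sakul h could go back to *k or *h — the one source consistent with every daughter is *k.
This points to *kermiga. Verify forward in each daughter:
Samina: start from *kermiga.
  rule 1: no change — kermiga
  rule 2 (vowel merger): kermiga → kirmiga
  rule 3: no change — kirmiga
  rule 4 (intervocalic lenition): kirmiga → kirmiha
  ⇒ Samina kirmiha
Panekar: *kermiga
  kermiga → kelmiga   [unconditioned shift]
  kelmiga → kilmiga   [vowel merger]
  kilmiga → silmiga   [palatalisation]
  giving Panekar silmiga.
Sakul: *kermiga
  kermiga → kermiya   [unconditioned shift]
  kermiya → hermiya   [unconditioned shift]
  hermiya (rule 3 does not apply)
  hermiya (rule 4 does not apply)
  giving Sakul hermiya.
No other proto-form is consistent with every reflex, so the reconstruction is *kermiga.

*kermiga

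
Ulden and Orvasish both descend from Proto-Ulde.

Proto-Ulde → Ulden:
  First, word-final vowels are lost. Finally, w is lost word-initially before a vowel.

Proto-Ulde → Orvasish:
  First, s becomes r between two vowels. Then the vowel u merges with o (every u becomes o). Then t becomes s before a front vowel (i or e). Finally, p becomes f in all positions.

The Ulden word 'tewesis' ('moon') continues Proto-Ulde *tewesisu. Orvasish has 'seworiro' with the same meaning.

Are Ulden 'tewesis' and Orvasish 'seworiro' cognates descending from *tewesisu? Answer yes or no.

no

Derive the expected Orvasish reflex of *tewesisu:
Orvasish: *tewesisu
  tewesisu → teweriru   [rhotacism]
  teweriru → teweriro   [vowel merger]
  teweriro → seweriro   [palatalisation]
  seweriro (rule 4 does not apply)
  giving Orvasish seweriro.
The regular Orvasish reflex would be 'seweriro', but the attested form is 'seworiro'. The correspondence is irregular, so they are not cognates (the Orvasish form has a different source).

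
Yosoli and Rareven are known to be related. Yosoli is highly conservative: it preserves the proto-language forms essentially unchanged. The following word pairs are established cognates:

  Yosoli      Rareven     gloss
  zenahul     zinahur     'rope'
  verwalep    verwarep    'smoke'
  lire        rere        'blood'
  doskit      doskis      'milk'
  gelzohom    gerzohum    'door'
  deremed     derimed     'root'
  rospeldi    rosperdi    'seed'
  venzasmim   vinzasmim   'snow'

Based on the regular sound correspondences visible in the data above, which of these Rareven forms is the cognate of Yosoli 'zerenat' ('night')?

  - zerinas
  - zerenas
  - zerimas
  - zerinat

zenahul ~ zinahur, venzasmim ~ vinzasmim — Yosoli e corresponds to Rareven i after a consonant, before a nasal.
doskit ~ doskis — Yosoli t corresponds to Rareven s word-finally.
Applying these to Yosoli 'zerenat':
  zerenat → zerinat   (e→i after a consonant, before a nasal)
  zerinat → zerinas   (t→s word-finally)
So the Rareven cognate is 'zerinas'.

zerinas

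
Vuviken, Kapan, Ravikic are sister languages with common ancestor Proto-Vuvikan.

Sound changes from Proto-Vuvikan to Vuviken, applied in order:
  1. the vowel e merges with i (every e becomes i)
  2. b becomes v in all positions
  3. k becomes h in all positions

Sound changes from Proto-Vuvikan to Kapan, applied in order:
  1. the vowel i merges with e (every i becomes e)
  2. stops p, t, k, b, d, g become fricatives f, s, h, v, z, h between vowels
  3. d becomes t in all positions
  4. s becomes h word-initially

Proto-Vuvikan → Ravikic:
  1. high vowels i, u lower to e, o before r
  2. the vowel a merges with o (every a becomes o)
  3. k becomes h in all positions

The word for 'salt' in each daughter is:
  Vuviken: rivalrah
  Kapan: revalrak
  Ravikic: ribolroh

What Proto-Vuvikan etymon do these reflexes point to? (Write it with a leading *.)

Position 7: Vuviken has a, Kapan has a, Ravikic has o. Vuviken preserves a here (none of its changes turn any other segment into a), so the proto-segment is *a.
Position 3: Vuviken has v, Kapan has v, Ravikic has b. Ravikic preserves b here (none of its changes turn any other segment into b), so the proto-segment is *b.
This points to *ribalrak. Verify forward in each daughter:
Vuviken: *ribalrak > rivalrak > rivalrah  (by unconditioned shift, unconditioned shift)
Kapan: *ribalrak > rebalrak > revalrak  (by vowel merger, intervocalic lenition)
Ravikic: start from *ribalrak.
  rule 1: no change — ribalrak
  rule 2 (vowel merger): ribalrak → ribolrok
  rule 3 (unconditioned shift): ribolrok → ribolroh
  ⇒ Ravikic ribolroh
Only *ribalrak yields all of Vuviken rivalrah, Kapan revalrak, Ravikic ribolroh.

*ribalrak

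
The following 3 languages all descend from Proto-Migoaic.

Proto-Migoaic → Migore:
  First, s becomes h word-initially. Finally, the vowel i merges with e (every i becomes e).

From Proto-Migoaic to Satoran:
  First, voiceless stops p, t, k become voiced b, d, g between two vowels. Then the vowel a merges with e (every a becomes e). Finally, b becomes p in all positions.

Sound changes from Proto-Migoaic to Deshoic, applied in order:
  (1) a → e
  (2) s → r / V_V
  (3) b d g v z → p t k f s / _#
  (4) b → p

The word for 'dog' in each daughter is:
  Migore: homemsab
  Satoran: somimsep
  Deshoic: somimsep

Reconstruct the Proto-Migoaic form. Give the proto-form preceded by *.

*somimsab

Position 8: Migore has b, Satoran has p, Deshoic has p. Migore preserves b here (none of its changes turn any other segment into b), so the proto-segment is *b.
Position 7: Migore has a, Satoran has e, Deshoic has e. Migore preserves a here (none of its changes turn any other segment into a), so the proto-segment is *a.
Position 1: Migore has h, Satoran has s, Deshoic has s. Satoran preserves s here (none of its changes turn any other segment into s), so the proto-segment is *s.
Verify the candidate proto-form against each daughter:
Migore: *somimsab > homimsab > homemsab  (by debuccalisation, vowel merger)
Satoran: start from *somimsab.
  rule 1: no change — somimsab
  rule 2 (vowel merger): somimsab → somimseb
  rule 3 (unconditioned shift): somimseb → somimsep
  ⇒ Satoran somimsep
Deshoic: start from *somimsab.
  rule 1 (vowel merger): somimsab → somimseb
  rule 2: no change — somimseb
  rule 3 (final devoicing): somimseb → somimsep
  rule 4: no change — somimsep
  ⇒ Deshoic somimsep
Only *somimsab yields all of Migore homemsab, Satoran somimsep, Deshoic somimsep.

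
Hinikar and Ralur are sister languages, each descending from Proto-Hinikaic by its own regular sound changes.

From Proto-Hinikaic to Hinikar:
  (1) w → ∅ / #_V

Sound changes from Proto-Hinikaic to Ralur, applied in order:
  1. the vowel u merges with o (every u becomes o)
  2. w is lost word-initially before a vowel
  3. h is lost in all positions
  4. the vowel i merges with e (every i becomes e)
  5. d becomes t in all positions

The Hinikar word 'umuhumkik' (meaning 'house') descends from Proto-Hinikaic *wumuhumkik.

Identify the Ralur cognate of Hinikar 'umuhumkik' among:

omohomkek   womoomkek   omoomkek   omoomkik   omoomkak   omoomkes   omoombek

Ralur: *wumuhumkik > womohomkik > omohomkik > omoomkik > omoomkek  (by vowel merger, glide loss, h-loss, vowel merger)
The other candidates each miss or misapply at least one Ralur change.

omoomkek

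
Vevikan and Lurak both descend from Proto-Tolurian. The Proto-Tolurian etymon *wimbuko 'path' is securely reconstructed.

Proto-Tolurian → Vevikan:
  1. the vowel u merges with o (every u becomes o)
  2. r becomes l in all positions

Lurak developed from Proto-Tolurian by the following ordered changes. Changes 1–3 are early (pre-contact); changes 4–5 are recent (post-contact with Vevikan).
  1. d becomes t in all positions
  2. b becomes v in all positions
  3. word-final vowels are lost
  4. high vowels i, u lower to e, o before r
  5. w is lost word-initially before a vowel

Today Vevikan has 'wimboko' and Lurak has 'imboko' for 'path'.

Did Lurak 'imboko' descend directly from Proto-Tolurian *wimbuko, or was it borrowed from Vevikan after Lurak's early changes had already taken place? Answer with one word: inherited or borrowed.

If inherited, *wimbuko would pass through all of Lurak's changes:
Lurak: *wimbuko
  wimbuko (rule 1 does not apply)
  wimbuko → wimvuko   [unconditioned shift]
  wimvuko → wimvuk   [apocope]
  wimvuk (rule 4 does not apply)
  wimvuk → imvuk   [glide loss]
  giving Lurak imvuk.
If borrowed from Vevikan 'wimboko' after the early changes, it would undergo only the recent ones:
  rule 4 (pre-rhotic lowering): no change (wimboko)
  rule 5 (glide loss): wimboko → imboko
  ⇒ as a loan: imboko
Lurak 'imboko' matches the loan outcome 'imboko', not the inherited 'imvuk' — it skipped the early Lurak changes, so it was borrowed from Vevikan.

borrowed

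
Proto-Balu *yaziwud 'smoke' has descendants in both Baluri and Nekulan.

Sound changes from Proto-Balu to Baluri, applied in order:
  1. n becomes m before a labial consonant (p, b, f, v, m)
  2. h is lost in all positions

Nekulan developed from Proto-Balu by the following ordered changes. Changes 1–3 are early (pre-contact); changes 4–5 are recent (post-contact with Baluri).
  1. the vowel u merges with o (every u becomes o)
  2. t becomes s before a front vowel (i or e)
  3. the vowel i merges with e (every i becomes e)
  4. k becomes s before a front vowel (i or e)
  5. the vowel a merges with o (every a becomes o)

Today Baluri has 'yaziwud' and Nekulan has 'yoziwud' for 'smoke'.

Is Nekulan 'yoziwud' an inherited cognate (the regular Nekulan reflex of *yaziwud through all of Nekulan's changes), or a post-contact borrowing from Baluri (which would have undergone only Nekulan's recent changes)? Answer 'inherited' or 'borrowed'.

If inherited, *yaziwud would pass through all of Nekulan's changes:
Nekulan: *yaziwud > yaziwod > yazewod > yozewod  (by vowel merger, vowel merger, vowel merger)
If borrowed from Baluri 'yaziwud' after the early changes, it would undergo only the recent ones:
  rule 4 (palatalisation): no change (yaziwud)
  rule 5 (vowel merger): yaziwud → yoziwud
  ⇒ as a loan: yoziwud
Nekulan 'yoziwud' matches the loan outcome 'yoziwud', not the inherited 'yozewod' — it skipped the early Nekulan changes, so it was borrowed from Baluri.

borrowed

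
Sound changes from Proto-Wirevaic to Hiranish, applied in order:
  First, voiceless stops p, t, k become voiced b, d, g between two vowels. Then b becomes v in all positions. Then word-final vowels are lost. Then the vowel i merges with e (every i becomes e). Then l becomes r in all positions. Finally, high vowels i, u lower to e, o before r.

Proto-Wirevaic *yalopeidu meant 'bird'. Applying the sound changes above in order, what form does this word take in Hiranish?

yaroveed

Hiranish: start from *yalopeidu.
  rule 1 (intervocalic voicing): yalopeidu → yalobeidu
  rule 2 (unconditioned shift): yalobeidu → yaloveidu
  rule 3 (apocope): yaloveidu → yaloveid
  rule 4 (vowel merger): yaloveid → yaloveed
  rule 5 (unconditioned shift): yaloveed → yaroveed
  rule 6: no change — yaroveed
  ⇒ Hiranish yaroveed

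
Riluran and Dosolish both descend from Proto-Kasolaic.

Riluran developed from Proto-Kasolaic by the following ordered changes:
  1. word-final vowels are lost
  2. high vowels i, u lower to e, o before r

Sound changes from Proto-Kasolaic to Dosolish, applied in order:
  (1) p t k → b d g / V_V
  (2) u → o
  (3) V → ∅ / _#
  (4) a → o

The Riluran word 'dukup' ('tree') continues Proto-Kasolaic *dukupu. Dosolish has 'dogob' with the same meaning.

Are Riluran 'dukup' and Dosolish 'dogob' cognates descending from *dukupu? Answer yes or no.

Derive the expected Dosolish reflex of *dukupu:
Dosolish: start from *dukupu.
  rule 1 (intervocalic voicing): dukupu → dugubu
  rule 2 (vowel merger): dugubu → dogobo
  rule 3 (apocope): dogobo → dogob
  rule 4: no change — dogob
  ⇒ Dosolish dogob
Dosolish 'dogob' matches the regular reflex exactly, so the pair is cognate.

yes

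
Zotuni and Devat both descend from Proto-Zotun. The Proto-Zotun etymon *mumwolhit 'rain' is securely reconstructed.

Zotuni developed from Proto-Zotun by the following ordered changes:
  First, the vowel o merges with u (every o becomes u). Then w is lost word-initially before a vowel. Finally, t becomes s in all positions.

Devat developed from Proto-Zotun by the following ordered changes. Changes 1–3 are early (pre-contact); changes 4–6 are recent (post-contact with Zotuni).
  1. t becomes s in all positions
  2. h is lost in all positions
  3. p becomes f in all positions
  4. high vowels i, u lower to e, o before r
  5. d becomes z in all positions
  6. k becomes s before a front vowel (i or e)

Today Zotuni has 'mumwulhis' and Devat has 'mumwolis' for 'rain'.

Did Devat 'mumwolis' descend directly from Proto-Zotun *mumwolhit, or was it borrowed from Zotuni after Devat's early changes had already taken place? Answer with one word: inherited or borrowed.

If inherited, *mumwolhit would pass through all of Devat's changes:
Devat: start from *mumwolhit.
  rule 1 (unconditioned shift): mumwolhit → mumwolhis
  rule 2 (h-loss): mumwolhis → mumwolis
  rule 3: no change — mumwolis
  rule 4: no change — mumwolis
  rule 5: no change — mumwolis
  rule 6: no change — mumwolis
  ⇒ Devat mumwolis
If borrowed from Zotuni 'mumwulhis' after the early changes, it would undergo only the recent ones:
  rule 4 (pre-rhotic lowering): no change (mumwulhis)
  rule 5 (unconditioned shift): no change (mumwulhis)
  rule 6 (palatalisation): no change (mumwulhis)
  ⇒ as a loan: mumwulhis
Devat 'mumwolis' matches the inherited outcome exactly, so it is an inherited cognate, not a loan.

inherited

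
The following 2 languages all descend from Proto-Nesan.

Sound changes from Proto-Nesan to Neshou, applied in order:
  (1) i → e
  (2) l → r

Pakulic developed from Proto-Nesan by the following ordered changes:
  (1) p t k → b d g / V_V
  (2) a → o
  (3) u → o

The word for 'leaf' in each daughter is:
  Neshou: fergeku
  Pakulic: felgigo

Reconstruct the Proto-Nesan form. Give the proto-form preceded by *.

Position 3: Neshou has r, Pakulic has l. Pakulic preserves l here (none of its changes turn any other segment into l), so the proto-segment is *l.
Position 6: Neshou has k, Pakulic has g. Neshou preserves k here (none of its changes turn any other segment into k), so the proto-segment is *k.
Position 5: Neshou has e, Pakulic has i. Pakulic preserves i here (none of its changes turn any other segment into i), so the proto-segment is *i.
This points to *felgiku. Verify forward in each daughter:
Neshou: *felgiku > felgeku > fergeku  (by vowel merger, unconditioned shift)
Pakulic: *felgiku
  felgiku → felgigu   [intervocalic voicing]
  felgigu (rule 2 does not apply)
  felgigu → felgigo   [vowel merger]
  giving Pakulic felgigo.
*felgiku is the unique common source.

*felgiku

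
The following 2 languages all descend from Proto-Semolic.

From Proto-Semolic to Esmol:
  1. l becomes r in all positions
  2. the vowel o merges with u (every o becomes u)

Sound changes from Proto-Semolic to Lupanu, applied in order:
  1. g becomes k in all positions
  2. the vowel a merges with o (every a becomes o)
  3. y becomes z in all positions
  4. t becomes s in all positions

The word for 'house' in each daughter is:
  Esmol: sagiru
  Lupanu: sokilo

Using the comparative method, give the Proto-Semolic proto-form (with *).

*sagilo

Position 6: Esmol has u, Lupanu has o. Taking the neighbouring segments as reconstructed: Esmol u could go back to *o or *u; Lupanu o could go back to *a or *o — the one source consistent with every daughter is *o.
Position 5: Esmol has r, Lupanu has l. Lupanu preserves l here (none of its changes turn any other segment into l), so the proto-segment is *l.
Position 3: Esmol has g, Lupanu has k. Esmol preserves g here (none of its changes turn any other segment into g), so the proto-segment is *g.
Verify the candidate proto-form against each daughter:
Esmol: *sagilo > sagiro > sagiru  (by unconditioned shift, vowel merger)
Lupanu: start from *sagilo.
  rule 1 (unconditioned shift): sagilo → sakilo
  rule 2 (vowel merger): sakilo → sokilo
  rule 3: no change — sokilo
  rule 4: no change — sokilo
  ⇒ Lupanu sokilo
*sagilo is the unique common source.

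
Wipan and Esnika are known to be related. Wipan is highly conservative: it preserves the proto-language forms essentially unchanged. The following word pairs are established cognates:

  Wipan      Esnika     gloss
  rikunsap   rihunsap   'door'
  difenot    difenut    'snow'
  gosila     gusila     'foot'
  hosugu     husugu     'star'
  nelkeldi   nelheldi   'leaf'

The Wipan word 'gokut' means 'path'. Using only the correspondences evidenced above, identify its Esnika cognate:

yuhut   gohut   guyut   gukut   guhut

difenot ~ difenut, gosila ~ gusila — Wipan o corresponds to Esnika u after a consonant, before a consonant other than r, m, n, p, b, f, v.
rikunsap ~ rihunsap — Wipan k corresponds to Esnika h between vowels (before a back vowel).
Applying these to Wipan 'gokut':
  gokut → gukut   (o→u after a consonant, before a consonant other than r, m, n, p, b, f, v)
  gukut → guhut   (k→h between vowels (before a back vowel))
So the Esnika cognate is 'guhut'.

guhut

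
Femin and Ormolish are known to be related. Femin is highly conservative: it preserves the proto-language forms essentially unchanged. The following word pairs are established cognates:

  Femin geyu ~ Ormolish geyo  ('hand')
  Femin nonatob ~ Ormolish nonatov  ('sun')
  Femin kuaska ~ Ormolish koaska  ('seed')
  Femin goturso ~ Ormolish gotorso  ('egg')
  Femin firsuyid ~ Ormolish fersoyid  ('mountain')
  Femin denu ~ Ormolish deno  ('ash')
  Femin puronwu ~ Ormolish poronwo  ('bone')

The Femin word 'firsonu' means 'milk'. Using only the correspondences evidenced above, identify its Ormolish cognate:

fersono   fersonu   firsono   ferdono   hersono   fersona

firsuyid ~ fersoyid — Femin i corresponds to Ormolish e after a consonant, before r.
geyu ~ geyo, denu ~ deno — Femin u corresponds to Ormolish o word-finally.
Applying these to Femin 'firsonu':
  firsonu → fersonu   (i→e after a consonant, before r)
  fersonu → fersono   (u→o word-finally)
So the Ormolish cognate is 'fersono'.

fersono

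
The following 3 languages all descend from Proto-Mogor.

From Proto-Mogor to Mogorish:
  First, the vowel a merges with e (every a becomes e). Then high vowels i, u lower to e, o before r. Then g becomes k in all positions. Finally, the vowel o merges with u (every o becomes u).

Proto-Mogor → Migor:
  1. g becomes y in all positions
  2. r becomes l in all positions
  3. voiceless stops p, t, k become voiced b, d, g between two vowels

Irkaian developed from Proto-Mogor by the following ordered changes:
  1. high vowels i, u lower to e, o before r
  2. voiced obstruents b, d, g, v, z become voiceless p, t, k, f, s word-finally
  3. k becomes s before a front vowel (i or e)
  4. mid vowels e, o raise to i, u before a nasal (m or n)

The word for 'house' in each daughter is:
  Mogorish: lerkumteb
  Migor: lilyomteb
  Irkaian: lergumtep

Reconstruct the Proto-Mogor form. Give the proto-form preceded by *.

Position 4: Mogorish has k, Migor has y, Irkaian has g. Irkaian preserves g here (none of its changes turn any other segment into g), so the proto-segment is *g.
Position 5: Mogorish has u, Migor has o, Irkaian has u. Migor preserves o here (none of its changes turn any other segment into o), so the proto-segment is *o.
Position 3: Mogorish has r, Migor has l, Irkaian has r. Mogorish preserves r here (none of its changes turn any other segment into r), so the proto-segment is *r.
Continuing position by position gives *lirgomteb; check it forward:
Mogorish: *lirgomteb > lergomteb > lerkomteb > lerkumteb  (by pre-rhotic lowering, unconditioned shift, vowel merger)
Migor: start from *lirgomteb.
  rule 1 (unconditioned shift): lirgomteb → liryomteb
  rule 2 (unconditioned shift): liryomteb → lilyomteb
  rule 3: no change — lilyomteb
  ⇒ Migor lilyomteb
Irkaian: start from *lirgomteb.
  rule 1 (pre-rhotic lowering): lirgomteb → lergomteb
  rule 2 (final devoicing): lergomteb → lergomtep
  rule 3: no change — lergomtep
  rule 4 (pre-nasal raising): lergomtep → lergumtep
  ⇒ Irkaian lergumtep
*lirgomteb is the unique common source.

*lirgomteb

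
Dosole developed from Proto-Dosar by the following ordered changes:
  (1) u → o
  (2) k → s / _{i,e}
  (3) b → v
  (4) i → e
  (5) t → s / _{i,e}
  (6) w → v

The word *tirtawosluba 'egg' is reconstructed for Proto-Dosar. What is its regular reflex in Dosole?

Dosole: *tirtawosluba > tirtawosloba > tirtawoslova > tertawoslova > sertawoslova > sertavoslova  (by vowel merger, unconditioned shift, vowel merger, palatalisation, unconditioned shift)

sertavoslova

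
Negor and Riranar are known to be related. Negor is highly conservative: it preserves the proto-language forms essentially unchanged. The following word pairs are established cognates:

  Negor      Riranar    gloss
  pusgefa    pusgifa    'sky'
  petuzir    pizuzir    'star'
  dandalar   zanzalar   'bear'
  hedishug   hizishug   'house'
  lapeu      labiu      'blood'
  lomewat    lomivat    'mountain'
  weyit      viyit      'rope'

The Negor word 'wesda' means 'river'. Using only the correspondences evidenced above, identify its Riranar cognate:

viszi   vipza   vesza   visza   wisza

visza

weyit ~ viyit — Negor w corresponds to Riranar v word-initially before a front vowel.
petuzir ~ pizuzir, hedishug ~ hizishug — Negor e corresponds to Riranar i after a consonant, before a consonant other than r, m, n, p, b, f, v.
dandalar ~ zanzalar — Negor d corresponds to Riranar z after a consonant, before a back vowel.
Applying these to Negor 'wesda':
  wesda → vesda   (w→v word-initially before a front vowel)
  vesda → visda   (e→i after a consonant, before a consonant other than r, m, n, p, b, f, v)
  visda → visza   (d→z after a consonant, before a back vowel)
So the Riranar cognate is 'visza'.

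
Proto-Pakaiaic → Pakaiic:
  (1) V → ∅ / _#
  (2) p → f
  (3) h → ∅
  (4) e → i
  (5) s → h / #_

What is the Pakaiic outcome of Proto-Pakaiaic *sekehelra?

Pakaiic: *sekehelra > sekehelr > sekeelr > sikiilr > hikiilr  (by apocope, h-loss, vowel merger, debuccalisation)

hikiilr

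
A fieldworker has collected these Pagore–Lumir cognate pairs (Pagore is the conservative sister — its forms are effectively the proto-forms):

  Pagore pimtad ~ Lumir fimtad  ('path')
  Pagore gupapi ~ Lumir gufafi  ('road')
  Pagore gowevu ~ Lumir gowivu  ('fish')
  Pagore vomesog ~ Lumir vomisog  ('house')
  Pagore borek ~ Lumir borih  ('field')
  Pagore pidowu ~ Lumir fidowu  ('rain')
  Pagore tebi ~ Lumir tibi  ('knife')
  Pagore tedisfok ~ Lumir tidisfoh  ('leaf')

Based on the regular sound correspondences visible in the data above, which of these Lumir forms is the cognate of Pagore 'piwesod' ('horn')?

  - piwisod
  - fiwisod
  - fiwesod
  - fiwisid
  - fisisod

pimtad ~ fimtad, pidowu ~ fidowu — Pagore p corresponds to Lumir f word-initially before a front vowel.
vomesog ~ vomisog, borek ~ borih — Pagore e corresponds to Lumir i after a consonant, before a consonant other than r, m, n, p, b, f, v.
Applying these to Pagore 'piwesod':
  piwesod → fiwesod   (p→f word-initially before a front vowel)
  fiwesod → fiwisod   (e→i after a consonant, before a consonant other than r, m, n, p, b, f, v)
So the Lumir cognate is 'fiwisod'.

fiwisod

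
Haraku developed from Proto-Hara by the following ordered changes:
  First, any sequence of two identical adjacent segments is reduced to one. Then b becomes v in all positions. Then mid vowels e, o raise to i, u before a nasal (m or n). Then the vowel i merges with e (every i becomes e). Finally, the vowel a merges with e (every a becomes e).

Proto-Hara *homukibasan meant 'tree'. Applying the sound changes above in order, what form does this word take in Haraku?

humukevesen

Haraku: start from *homukibasan.
  rule 1: no change — homukibasan
  rule 2 (unconditioned shift): homukibasan → homukivasan
  rule 3 (pre-nasal raising): homukivasan → humukivasan
  rule 4 (vowel merger): humukivasan → humukevasan
  rule 5 (vowel merger): humukevasan → humukevesen
  ⇒ Haraku humukevesen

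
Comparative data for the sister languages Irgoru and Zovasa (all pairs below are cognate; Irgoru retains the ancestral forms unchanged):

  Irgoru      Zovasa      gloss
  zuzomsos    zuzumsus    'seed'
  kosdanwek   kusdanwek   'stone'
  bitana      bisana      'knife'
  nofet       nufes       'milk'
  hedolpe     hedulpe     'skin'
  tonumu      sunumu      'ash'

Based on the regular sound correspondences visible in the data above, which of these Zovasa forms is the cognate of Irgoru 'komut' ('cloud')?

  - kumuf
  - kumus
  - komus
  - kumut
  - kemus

kumus

zuzomsos ~ zuzumsus — Irgoru o corresponds to Zovasa u after a consonant, before a nasal.
nofet ~ nufes — Irgoru t corresponds to Zovasa s word-finally.
Applying these to Irgoru 'komut':
  komut → kumut   (o→u after a consonant, before a nasal)
  kumut → kumus   (t→s word-finally)
So the Zovasa cognate is 'kumus'.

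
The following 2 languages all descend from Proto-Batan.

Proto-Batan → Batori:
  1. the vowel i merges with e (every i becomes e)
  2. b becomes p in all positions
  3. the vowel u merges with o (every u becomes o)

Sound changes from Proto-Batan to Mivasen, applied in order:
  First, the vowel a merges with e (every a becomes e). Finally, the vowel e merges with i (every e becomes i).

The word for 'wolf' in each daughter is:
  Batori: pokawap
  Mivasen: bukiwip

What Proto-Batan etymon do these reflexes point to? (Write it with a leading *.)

*bukawap

Position 1: Batori has p, Mivasen has b. Mivasen preserves b here (none of its changes turn any other segment into b), so the proto-segment is *b.
Position 6: Batori has a, Mivasen has i. Batori preserves a here (none of its changes turn any other segment into a), so the proto-segment is *a.
Position 2: Batori has o, Mivasen has u. Mivasen preserves u here (none of its changes turn any other segment into u), so the proto-segment is *u.
Verify the candidate proto-form against each daughter:
Batori: *bukawap > pukawap > pokawap  (by unconditioned shift, vowel merger)
Mivasen: *bukawap
  bukawap → bukewep   [vowel merger]
  bukewep → bukiwip   [vowel merger]
  giving Mivasen bukiwip.
No other proto-form is consistent with every reflex, so the reconstruction is *bukawap.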